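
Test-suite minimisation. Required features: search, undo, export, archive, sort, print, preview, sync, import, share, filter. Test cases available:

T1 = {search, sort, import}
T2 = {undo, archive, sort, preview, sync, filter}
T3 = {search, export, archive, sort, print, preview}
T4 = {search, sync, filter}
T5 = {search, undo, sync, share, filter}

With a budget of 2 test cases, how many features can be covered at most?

10

Choosing T3, T5 covers {search, undo, export, archive, sort, print, preview, sync, share, filter} — 10 features.
No choice of 2 test cases does better; here import is left uncovered.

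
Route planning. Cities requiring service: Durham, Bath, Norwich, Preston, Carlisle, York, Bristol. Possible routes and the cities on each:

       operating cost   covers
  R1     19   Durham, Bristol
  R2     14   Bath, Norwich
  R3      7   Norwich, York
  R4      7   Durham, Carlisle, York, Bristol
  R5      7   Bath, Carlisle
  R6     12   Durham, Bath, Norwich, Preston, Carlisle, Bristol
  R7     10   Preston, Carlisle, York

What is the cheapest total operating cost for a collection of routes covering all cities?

R3, R6 cover every city at operating cost 7 + 12 = 19.
Any cover uses at least 2 routes; among all covering selections none totals below 19.

19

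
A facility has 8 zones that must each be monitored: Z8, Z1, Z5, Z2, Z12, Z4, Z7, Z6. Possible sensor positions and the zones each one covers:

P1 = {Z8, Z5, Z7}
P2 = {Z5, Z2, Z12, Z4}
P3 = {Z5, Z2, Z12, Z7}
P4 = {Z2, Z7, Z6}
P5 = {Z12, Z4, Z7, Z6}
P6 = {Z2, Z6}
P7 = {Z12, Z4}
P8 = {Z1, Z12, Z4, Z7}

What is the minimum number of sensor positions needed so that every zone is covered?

P1, P4, P8 together cover {Z8, Z1, Z5, Z2, Z12, Z4, Z7, Z6} — every zone.
No 2 of the 8 sensor positions cover everything (all 28 pairs fall short), so 3 is minimum.

3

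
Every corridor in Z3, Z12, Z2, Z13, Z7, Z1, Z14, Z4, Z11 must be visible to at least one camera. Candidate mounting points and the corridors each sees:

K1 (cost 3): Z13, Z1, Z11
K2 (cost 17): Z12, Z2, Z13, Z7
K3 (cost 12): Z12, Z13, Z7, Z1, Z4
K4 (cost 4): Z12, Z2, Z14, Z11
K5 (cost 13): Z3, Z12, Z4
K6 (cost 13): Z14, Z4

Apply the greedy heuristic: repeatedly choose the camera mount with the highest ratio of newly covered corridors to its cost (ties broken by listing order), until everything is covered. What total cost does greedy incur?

Pick 1: K1 adds 3 new (Z13, Z1, Z11) at cost 3 (ratio 3/3).
Pick 2: K4 adds 3 new (Z12, Z2, Z14) at cost 4 (ratio 3/4).
Pick 3: K3 adds 2 new (Z7, Z4) at cost 12 (ratio 2/12).
Pick 4: K5 adds 1 new (Z3) at cost 13 (ratio 1/13).
Greedy total cost: 3 + 4 + 12 + 13 = 32. (The true optimum is 29, so greedy overshoots here.)

32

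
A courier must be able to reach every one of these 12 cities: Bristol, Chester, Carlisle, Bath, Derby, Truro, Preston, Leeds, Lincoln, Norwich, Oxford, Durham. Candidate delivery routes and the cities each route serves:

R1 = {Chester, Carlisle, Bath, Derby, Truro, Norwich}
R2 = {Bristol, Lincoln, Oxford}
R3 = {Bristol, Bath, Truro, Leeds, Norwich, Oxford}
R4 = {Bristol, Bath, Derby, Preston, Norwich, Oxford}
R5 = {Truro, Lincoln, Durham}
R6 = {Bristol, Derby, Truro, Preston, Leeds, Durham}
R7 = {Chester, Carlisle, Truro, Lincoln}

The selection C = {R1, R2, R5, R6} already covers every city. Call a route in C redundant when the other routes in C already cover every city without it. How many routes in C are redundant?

1

Drop R1: Chester, Carlisle, Bath, Norwich uncovered — not redundant.
Drop R2: Oxford uncovered — not redundant.
Drop R5: the rest still cover every city — redundant.
Drop R6: Preston, Leeds uncovered — not redundant.
1 redundant: R5.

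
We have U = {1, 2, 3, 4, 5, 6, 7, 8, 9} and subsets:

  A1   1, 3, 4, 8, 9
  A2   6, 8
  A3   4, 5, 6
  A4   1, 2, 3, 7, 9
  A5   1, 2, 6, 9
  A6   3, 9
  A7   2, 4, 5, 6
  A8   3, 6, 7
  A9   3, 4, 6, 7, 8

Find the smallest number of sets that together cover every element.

3

A1, A3, A4 together cover {1, 2, 3, 4, 5, 6, 7, 8, 9} — every element.
No 2 of the 9 sets cover everything (all 36 pairs fall short), so 3 is minimum.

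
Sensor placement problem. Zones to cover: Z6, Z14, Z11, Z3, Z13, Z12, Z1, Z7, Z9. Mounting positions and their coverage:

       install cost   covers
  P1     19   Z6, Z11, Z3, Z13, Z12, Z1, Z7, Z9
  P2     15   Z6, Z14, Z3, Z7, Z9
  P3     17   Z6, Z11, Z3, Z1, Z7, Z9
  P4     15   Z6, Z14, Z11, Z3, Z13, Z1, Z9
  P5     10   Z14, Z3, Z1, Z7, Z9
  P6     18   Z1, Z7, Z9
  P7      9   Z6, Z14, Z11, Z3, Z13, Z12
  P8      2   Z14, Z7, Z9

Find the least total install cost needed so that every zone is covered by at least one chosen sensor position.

P5, P7 cover every zone at install cost 10 + 9 = 19.
Any cover uses at least 2 sensor positions; among all covering selections none totals below 19.

19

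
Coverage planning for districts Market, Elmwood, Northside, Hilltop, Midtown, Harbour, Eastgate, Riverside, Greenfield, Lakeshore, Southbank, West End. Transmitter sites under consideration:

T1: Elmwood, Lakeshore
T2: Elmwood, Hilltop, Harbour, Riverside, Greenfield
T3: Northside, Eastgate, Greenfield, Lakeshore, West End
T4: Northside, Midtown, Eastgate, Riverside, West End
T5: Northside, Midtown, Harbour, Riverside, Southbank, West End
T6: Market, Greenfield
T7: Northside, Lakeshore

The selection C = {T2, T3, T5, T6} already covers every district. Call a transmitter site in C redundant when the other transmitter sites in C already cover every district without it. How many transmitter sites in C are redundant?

0

Drop T2: Elmwood, Hilltop uncovered — not redundant.
Drop T3: Eastgate, Lakeshore uncovered — not redundant.
Drop T5: Midtown, Southbank uncovered — not redundant.
Drop T6: Market uncovered — not redundant.
None of the transmitter sites in C is redundant.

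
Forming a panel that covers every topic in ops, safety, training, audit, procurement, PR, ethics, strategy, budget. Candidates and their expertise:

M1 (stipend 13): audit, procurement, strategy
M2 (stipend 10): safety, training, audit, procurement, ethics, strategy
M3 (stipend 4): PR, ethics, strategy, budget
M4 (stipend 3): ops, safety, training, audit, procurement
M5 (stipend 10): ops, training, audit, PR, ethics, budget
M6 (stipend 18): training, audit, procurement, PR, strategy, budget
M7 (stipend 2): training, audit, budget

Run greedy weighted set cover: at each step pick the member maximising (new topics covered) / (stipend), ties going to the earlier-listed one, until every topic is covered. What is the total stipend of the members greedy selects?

Pick 1: M4 adds 5 new (ops, safety, training, audit, procurement) at stipend 3 (ratio 5/3).
Pick 2: M3 adds 4 new (PR, ethics, strategy, budget) at stipend 4 (ratio 4/4).
Greedy total stipend: 3 + 4 = 7.

7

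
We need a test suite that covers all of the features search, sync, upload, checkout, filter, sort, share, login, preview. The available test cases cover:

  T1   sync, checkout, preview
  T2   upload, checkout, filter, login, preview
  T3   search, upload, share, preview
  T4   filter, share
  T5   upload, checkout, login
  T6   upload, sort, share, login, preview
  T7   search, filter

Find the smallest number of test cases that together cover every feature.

T1, T6, T7 together cover {search, sync, upload, checkout, filter, sort, share, login, preview} — every feature.
No 2 of the 7 test cases cover everything (all 21 pairs fall short), so 3 is minimum.

3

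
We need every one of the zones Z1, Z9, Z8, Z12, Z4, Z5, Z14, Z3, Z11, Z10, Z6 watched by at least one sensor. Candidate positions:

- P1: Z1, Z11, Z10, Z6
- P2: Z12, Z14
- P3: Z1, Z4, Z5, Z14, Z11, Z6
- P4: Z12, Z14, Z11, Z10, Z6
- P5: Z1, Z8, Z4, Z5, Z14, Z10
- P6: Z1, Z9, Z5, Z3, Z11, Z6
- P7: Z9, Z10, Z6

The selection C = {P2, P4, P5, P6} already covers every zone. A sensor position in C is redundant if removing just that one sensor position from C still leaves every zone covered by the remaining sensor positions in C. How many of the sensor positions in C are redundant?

2

Drop P2: the rest still cover every zone — redundant.
Drop P4: the rest still cover every zone — redundant.
Drop P5: Z8, Z4 uncovered — not redundant.
Drop P6: Z9, Z3 uncovered — not redundant.
2 redundant: P2, P4.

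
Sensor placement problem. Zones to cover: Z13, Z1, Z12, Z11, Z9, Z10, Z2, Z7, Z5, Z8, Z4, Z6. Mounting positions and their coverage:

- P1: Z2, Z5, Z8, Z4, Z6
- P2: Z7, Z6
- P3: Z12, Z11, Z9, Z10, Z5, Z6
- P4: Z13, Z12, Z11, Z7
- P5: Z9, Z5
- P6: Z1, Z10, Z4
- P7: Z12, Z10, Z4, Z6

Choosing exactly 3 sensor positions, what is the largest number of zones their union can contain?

Choosing P1, P3, P4 covers {Z13, Z12, Z11, Z9, Z10, Z2, Z7, Z5, Z8, Z4, Z6} — 11 zones.
No choice of 3 sensor positions does better; here Z1 is left uncovered.

11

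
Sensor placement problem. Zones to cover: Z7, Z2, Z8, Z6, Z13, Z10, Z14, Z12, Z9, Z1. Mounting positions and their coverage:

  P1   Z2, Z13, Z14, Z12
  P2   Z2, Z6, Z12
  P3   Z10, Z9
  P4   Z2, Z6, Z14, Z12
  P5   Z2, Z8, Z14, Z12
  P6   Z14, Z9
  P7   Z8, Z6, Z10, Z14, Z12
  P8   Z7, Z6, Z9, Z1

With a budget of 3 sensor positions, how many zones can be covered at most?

Choosing P1, P7, P8 covers {Z7, Z2, Z8, Z6, Z13, Z10, Z14, Z12, Z9, Z1} — 10 zones.
That is all 10 zones.

10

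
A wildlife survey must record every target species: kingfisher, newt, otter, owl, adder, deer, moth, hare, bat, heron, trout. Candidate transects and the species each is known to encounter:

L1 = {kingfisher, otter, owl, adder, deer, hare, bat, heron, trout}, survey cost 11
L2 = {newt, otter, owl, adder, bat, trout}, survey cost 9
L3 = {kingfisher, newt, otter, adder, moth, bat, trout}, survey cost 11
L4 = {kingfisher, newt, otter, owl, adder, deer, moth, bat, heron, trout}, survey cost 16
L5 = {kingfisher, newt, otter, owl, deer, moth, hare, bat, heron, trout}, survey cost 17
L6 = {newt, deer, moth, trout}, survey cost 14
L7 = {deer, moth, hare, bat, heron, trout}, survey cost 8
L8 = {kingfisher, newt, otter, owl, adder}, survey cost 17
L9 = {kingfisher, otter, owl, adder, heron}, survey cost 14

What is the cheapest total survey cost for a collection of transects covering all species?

L1, L3 cover every species at survey cost 11 + 11 = 22.
Any cover uses at least 2 transects; among all covering selections none totals below 22.

22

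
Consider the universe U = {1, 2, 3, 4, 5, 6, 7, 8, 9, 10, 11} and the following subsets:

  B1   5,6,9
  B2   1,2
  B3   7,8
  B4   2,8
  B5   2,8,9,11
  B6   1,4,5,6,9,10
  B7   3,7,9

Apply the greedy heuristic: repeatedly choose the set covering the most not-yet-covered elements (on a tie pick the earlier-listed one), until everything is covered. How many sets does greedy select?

Pick 1: B6 covers 6 new elements (1, 4, 5, 6, 9, 10).
Pick 2: B5 covers 3 new elements (2, 8, 11).
Pick 3: B7 covers 2 new elements (3, 7).
Greedy uses 3 sets.

3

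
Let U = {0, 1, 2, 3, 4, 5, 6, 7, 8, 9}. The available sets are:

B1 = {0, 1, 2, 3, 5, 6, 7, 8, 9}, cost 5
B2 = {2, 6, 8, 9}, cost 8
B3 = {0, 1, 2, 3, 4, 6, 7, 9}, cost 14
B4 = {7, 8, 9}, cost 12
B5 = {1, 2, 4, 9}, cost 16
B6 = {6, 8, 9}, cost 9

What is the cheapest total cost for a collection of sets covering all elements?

B1, B3 cover every element at cost 5 + 14 = 19.
Any cover uses at least 2 sets; among all covering selections none totals below 19.

19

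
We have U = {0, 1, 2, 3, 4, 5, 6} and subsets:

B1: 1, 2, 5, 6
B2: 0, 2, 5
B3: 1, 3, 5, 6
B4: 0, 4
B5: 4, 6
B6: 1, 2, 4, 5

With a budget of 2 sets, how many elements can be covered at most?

6

Choosing B1, B4 covers {0, 1, 2, 4, 5, 6} — 6 elements.
No choice of 2 sets does better; here 3 is left uncovered.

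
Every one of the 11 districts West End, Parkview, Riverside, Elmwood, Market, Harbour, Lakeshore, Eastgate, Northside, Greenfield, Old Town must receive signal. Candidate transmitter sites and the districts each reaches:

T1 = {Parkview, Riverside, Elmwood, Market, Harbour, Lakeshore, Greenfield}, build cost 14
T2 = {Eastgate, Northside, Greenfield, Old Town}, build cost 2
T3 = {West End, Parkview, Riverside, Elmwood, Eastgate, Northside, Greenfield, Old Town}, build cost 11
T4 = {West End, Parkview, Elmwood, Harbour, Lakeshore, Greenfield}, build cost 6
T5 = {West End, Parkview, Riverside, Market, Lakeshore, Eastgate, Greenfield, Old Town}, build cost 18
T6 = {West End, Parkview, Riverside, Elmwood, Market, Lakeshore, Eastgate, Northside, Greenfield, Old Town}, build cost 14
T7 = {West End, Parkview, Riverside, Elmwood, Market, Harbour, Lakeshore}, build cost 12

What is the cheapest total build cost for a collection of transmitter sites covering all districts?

T2, T7 cover every district at build cost 2 + 12 = 14.
Any cover uses at least 2 transmitter sites; among all covering selections none totals below 14.
Greedy by coverage-per-build cost would pick T2, T4, T7 for 20 — worse than the optimum 14.

14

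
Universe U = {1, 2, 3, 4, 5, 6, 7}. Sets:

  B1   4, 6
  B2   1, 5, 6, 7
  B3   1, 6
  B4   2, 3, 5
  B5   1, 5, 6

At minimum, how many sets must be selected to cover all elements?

B1, B2, B4 together cover {1, 2, 3, 4, 5, 6, 7} — every element.
No 2 of the 5 sets cover everything (all 10 pairs fall short), so 3 is minimum.

3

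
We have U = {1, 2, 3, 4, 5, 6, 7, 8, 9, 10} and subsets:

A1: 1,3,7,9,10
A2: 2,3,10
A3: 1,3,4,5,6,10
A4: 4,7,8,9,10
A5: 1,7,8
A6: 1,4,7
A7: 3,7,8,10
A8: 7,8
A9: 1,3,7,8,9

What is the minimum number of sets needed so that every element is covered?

3

A2, A3, A4 together cover {1, 2, 3, 4, 5, 6, 7, 8, 9, 10} — every element.
No 2 of the 9 sets cover everything (all 36 pairs fall short), so 3 is minimum.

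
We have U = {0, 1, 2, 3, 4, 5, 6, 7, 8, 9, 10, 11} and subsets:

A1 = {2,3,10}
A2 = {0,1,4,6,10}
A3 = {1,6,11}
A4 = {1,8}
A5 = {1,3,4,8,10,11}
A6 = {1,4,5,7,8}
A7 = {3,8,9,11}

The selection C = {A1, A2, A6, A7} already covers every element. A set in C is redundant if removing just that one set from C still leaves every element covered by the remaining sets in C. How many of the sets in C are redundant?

0

Drop A1: 2 uncovered — not redundant.
Drop A2: 0, 6 uncovered — not redundant.
Drop A6: 5, 7 uncovered — not redundant.
Drop A7: 9, 11 uncovered — not redundant.
None of the sets in C is redundant.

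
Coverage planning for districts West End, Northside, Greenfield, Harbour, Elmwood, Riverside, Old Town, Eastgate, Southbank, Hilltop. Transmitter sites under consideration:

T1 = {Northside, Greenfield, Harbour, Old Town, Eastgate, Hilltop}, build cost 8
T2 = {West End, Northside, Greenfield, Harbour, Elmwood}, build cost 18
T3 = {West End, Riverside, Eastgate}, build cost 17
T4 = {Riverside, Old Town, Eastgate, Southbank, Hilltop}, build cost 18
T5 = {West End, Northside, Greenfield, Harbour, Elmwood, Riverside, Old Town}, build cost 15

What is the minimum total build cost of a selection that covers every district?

33

T4, T5 cover every district at build cost 18 + 15 = 33.
Any cover uses at least 2 transmitter sites; among all covering selections none totals below 33.
Greedy by coverage-per-build cost would pick T1, T5, T4 for 41 — worse than the optimum 33.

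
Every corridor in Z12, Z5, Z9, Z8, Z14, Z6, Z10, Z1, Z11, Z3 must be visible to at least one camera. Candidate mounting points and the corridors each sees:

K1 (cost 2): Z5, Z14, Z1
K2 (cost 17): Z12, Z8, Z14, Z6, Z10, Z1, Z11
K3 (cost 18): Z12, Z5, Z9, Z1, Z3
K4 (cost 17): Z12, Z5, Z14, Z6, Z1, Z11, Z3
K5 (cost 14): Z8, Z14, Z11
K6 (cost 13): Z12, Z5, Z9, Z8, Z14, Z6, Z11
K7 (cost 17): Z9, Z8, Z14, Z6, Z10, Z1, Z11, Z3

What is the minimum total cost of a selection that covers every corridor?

30

K6, K7 cover every corridor at cost 13 + 17 = 30.
Any cover uses at least 2 camera mounts; among all covering selections none totals below 30.
Greedy by coverage-per-cost would pick K1, K6, K7 for 32 — worse than the optimum 30.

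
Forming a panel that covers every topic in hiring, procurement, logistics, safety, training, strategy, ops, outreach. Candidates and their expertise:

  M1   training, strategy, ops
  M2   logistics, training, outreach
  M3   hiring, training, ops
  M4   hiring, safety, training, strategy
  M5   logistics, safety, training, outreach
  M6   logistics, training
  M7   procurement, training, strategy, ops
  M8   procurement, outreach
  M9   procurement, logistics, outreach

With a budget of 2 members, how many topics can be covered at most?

7

Choosing M4, M9 covers {hiring, procurement, logistics, safety, training, strategy, outreach} — 7 topics.
No choice of 2 members does better; here ops is left uncovered.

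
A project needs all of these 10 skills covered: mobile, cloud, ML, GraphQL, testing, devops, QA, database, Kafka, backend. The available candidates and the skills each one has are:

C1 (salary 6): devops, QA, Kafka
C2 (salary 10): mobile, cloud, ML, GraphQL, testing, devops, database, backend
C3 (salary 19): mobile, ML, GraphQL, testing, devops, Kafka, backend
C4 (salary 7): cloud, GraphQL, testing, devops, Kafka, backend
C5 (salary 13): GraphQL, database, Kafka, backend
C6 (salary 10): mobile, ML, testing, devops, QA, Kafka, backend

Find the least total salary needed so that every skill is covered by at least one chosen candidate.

C1, C2 cover every skill at salary 6 + 10 = 16.
Any cover uses at least 2 candidates; among all covering selections none totals below 16.
Greedy by coverage-per-salary would pick C4, C2, C1 for 23 — worse than the optimum 16.

16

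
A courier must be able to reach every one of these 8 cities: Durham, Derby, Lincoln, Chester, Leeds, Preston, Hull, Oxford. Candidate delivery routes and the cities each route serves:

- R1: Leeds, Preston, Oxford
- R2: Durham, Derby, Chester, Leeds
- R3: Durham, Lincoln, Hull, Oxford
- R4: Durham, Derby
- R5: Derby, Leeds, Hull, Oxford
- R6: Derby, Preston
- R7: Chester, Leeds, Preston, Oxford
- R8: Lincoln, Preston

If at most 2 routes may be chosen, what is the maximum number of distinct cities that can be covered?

7

Choosing R2, R3 covers {Durham, Derby, Lincoln, Chester, Leeds, Hull, Oxford} — 7 cities.
No choice of 2 routes does better; here Preston is left uncovered.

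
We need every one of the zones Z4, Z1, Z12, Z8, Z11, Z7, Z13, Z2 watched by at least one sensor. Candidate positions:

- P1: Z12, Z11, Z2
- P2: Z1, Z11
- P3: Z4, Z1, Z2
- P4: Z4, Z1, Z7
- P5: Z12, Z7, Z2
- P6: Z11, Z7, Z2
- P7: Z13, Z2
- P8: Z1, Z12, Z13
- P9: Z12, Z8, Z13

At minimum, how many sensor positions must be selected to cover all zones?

3

P1, P4, P9 together cover {Z4, Z1, Z12, Z8, Z11, Z7, Z13, Z2} — every zone.
No 2 of the 9 sensor positions cover everything (all 36 pairs fall short), so 3 is minimum.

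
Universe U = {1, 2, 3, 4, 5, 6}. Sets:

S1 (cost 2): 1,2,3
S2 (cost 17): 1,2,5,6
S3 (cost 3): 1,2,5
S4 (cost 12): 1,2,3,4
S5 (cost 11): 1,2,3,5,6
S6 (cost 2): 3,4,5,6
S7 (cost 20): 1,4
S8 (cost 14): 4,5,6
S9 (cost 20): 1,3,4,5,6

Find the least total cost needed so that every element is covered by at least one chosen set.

S1, S6 cover every element at cost 2 + 2 = 4.
Any cover uses at least 2 sets; among all covering selections none totals below 4.

4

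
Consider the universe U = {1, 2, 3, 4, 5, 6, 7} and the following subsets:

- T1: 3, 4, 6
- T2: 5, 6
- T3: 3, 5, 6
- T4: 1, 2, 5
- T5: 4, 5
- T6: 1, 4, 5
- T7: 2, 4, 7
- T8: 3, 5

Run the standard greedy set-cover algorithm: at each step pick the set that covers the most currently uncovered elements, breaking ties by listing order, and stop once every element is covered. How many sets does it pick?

Pick 1: T1 covers 3 new elements (3, 4, 6).
Pick 2: T4 covers 3 new elements (1, 2, 5).
Pick 3: T7 covers 1 new elements (7).
Greedy uses 3 sets.

3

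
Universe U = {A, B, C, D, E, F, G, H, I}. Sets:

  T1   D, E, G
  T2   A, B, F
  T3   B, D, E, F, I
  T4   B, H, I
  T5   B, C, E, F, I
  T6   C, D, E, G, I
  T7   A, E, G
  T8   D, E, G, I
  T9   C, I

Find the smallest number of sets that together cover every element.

3

T2, T4, T6 together cover {A, B, C, D, E, F, G, H, I} — every element.
No 2 of the 9 sets cover everything (all 36 pairs fall short), so 3 is minimum.
Greedy (largest uncovered first) would take T3, T6, T2, T4 — 4 sets — but 3 suffice.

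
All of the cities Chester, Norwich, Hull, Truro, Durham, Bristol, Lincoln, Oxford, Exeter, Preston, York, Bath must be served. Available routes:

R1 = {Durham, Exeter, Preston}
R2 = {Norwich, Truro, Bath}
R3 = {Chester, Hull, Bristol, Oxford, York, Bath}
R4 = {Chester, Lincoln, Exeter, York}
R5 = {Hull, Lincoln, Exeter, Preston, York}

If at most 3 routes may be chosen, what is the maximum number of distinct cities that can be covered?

11

Choosing R1, R2, R3 covers {Chester, Norwich, Hull, Truro, Durham, Bristol, Oxford, Exeter, Preston, York, Bath} — 11 cities.
No choice of 3 routes does better; here Lincoln is left uncovered.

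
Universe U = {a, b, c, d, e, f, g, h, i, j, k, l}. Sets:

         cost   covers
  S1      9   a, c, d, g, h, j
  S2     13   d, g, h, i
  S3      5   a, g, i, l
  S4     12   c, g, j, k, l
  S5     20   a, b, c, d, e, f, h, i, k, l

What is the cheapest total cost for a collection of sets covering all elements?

29

S1, S5 cover every element at cost 9 + 20 = 29.
Any cover uses at least 2 sets; among all covering selections none totals below 29.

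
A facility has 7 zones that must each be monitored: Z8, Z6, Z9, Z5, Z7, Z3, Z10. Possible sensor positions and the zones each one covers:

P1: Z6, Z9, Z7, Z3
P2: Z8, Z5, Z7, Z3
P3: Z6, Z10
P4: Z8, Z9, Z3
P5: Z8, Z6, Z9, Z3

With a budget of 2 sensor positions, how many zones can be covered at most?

Choosing P1, P2 covers {Z8, Z6, Z9, Z5, Z7, Z3} — 6 zones.
No choice of 2 sensor positions does better; here Z10 is left uncovered.

6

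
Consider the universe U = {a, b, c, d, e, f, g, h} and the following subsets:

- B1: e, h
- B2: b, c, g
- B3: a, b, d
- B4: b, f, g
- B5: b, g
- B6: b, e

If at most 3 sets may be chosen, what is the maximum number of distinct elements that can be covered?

Choosing B1, B2, B3 covers {a, b, c, d, e, g, h} — 7 elements.
No choice of 3 sets does better; here f is left uncovered.

7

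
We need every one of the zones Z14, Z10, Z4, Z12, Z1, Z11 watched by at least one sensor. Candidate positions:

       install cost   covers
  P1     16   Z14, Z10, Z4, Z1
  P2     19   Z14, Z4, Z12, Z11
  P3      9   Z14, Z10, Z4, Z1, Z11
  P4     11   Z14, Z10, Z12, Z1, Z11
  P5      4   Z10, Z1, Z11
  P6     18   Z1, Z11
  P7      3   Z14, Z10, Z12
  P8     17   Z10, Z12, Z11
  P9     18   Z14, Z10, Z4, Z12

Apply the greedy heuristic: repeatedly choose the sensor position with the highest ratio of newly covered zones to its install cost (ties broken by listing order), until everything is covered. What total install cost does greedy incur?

Pick 1: P7 adds 3 new (Z14, Z10, Z12) at install cost 3 (ratio 3/3).
Pick 2: P5 adds 2 new (Z1, Z11) at install cost 4 (ratio 2/4).
Pick 3: P3 adds 1 new (Z4) at install cost 9 (ratio 1/9).
Greedy total install cost: 3 + 4 + 9 = 16. (The true optimum is 12, so greedy overshoots here.)

16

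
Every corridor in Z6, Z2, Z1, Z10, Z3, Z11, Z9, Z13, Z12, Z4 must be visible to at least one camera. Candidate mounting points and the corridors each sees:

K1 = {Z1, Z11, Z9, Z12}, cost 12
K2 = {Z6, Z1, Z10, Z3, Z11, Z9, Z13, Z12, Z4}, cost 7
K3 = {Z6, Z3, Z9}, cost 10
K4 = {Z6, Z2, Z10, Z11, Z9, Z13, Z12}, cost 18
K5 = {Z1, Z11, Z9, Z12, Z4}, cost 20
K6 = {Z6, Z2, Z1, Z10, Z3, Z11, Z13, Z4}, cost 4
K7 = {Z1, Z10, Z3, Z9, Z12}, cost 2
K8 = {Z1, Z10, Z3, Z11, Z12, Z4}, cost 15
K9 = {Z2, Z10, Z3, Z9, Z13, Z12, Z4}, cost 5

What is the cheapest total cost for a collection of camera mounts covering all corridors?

6

K6, K7 cover every corridor at cost 4 + 2 = 6.
Any cover uses at least 2 camera mounts; among all covering selections none totals below 6.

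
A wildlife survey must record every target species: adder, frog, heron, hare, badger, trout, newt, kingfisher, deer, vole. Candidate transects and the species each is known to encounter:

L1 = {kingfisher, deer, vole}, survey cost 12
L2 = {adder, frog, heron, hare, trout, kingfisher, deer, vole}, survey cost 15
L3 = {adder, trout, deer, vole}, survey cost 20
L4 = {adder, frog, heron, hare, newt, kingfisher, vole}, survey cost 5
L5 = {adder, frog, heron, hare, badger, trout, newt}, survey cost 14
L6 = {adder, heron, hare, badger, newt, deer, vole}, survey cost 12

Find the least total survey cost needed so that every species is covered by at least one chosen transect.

L1, L5 cover every species at survey cost 12 + 14 = 26.
Any cover uses at least 2 transects; among all covering selections none totals below 26.
Greedy by coverage-per-survey cost would pick L4, L6, L5 for 31 — worse than the optimum 26.

26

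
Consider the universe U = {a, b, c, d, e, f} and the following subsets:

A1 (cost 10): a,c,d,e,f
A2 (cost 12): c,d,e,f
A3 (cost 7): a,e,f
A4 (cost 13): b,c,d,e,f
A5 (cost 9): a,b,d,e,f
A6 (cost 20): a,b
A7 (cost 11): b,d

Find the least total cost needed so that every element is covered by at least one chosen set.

A1, A5 cover every element at cost 10 + 9 = 19.
Any cover uses at least 2 sets; among all covering selections none totals below 19.

19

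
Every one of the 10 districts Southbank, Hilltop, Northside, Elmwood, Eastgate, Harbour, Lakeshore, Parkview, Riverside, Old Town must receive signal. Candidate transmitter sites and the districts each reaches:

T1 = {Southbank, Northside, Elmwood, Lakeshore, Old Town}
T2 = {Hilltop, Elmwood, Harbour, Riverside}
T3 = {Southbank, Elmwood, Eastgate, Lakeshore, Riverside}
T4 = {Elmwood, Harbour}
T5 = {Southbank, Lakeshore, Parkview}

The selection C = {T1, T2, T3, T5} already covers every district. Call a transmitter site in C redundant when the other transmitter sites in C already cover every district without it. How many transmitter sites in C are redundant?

Drop T1: Northside, Old Town uncovered — not redundant.
Drop T2: Hilltop, Harbour uncovered — not redundant.
Drop T3: Eastgate uncovered — not redundant.
Drop T5: Parkview uncovered — not redundant.
None of the transmitter sites in C is redundant.

0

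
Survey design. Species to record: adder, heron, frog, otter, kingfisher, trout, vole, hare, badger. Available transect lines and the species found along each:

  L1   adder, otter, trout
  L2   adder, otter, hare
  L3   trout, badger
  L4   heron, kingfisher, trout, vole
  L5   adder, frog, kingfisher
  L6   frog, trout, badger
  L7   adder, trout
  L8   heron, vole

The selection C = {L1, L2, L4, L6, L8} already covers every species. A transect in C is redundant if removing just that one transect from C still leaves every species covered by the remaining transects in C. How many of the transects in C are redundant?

2

Drop L1: the rest still cover every species — redundant.
Drop L2: hare uncovered — not redundant.
Drop L4: kingfisher uncovered — not redundant.
Drop L6: frog, badger uncovered — not redundant.
Drop L8: the rest still cover every species — redundant.
2 redundant: L1, L8.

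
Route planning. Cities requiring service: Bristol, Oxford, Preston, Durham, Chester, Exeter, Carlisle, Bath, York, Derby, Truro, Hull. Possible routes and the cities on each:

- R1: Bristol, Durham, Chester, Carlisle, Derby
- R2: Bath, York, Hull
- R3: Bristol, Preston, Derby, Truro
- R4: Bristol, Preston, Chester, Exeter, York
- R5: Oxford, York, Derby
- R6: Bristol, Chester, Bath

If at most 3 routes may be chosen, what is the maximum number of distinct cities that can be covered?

Choosing R1, R2, R3 covers {Bristol, Preston, Durham, Chester, Carlisle, Bath, York, Derby, Truro, Hull} — 10 cities.
No choice of 3 routes does better; here Oxford, Exeter are left uncovered.

10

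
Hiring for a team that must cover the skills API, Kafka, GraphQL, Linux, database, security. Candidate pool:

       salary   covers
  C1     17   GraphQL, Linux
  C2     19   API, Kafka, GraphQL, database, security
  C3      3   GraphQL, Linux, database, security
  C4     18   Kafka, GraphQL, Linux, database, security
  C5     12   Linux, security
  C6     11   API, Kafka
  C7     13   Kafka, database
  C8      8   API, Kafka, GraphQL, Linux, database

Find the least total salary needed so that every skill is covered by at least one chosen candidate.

11

C3, C8 cover every skill at salary 3 + 8 = 11.
Any cover uses at least 2 candidates; among all covering selections none totals below 11.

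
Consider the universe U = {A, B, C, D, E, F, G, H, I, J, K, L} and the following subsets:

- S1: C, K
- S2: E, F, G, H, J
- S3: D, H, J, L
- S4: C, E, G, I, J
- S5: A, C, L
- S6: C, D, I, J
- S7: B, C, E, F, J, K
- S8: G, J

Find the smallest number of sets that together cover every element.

4

S2, S5, S6, S7 together cover {A, B, C, D, E, F, G, H, I, J, K, L} — every element.
No 3 of the 8 sets cover everything (all 56 triples fall short), so 4 is minimum.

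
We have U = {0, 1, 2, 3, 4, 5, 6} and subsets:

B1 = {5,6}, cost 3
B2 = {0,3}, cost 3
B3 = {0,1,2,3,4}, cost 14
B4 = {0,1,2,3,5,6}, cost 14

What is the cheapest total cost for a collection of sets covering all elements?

B1, B3 cover every element at cost 3 + 14 = 17.
Any cover uses at least 2 sets; among all covering selections none totals below 17.
Greedy by coverage-per-cost would pick B1, B2, B3 for 20 — worse than the optimum 17.

17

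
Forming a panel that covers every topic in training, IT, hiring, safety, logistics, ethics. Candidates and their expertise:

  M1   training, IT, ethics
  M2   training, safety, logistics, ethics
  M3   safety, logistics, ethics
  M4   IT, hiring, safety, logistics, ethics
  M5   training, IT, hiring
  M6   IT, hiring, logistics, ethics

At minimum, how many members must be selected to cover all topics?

M1, M4 together cover {training, IT, hiring, safety, logistics, ethics} — every topic.
No single member contains all 6 topics, so 2 is optimal.

2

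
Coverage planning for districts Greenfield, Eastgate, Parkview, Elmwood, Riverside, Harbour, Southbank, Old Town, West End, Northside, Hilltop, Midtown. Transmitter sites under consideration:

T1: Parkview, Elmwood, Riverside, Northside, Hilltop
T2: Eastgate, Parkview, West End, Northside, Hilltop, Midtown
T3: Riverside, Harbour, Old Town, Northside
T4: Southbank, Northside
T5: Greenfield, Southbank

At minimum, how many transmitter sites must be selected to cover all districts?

4

T1, T2, T3, T5 together cover {Greenfield, Eastgate, Parkview, Elmwood, Riverside, Harbour, Southbank, Old Town, West End, Northside, Hilltop, Midtown} — every district.
No 3 of the 5 transmitter sites cover everything (all 10 triples fall short), so 4 is minimum.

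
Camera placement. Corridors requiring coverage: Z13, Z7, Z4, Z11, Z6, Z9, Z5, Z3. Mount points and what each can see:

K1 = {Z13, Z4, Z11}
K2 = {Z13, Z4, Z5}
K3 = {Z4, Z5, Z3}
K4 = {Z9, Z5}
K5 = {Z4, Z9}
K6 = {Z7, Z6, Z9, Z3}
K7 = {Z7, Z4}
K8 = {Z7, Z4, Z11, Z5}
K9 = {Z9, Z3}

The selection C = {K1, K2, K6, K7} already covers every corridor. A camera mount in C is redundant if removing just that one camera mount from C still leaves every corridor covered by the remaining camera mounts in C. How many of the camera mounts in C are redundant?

1

Drop K1: Z11 uncovered — not redundant.
Drop K2: Z5 uncovered — not redundant.
Drop K6: Z6, Z9, Z3 uncovered — not redundant.
Drop K7: the rest still cover every corridor — redundant.
1 redundant: K7.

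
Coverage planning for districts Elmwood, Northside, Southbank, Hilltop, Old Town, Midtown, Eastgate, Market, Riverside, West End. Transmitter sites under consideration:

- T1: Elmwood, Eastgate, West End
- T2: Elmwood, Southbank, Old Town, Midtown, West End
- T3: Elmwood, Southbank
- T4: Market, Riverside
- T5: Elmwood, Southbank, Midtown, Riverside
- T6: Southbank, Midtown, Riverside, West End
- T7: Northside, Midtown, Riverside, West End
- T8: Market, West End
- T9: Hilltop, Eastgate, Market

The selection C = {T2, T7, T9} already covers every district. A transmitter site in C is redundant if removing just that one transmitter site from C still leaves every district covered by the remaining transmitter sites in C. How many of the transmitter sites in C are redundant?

Drop T2: Elmwood, Southbank, Old Town uncovered — not redundant.
Drop T7: Northside, Riverside uncovered — not redundant.
Drop T9: Hilltop, Eastgate, Market uncovered — not redundant.
None of the transmitter sites in C is redundant.

0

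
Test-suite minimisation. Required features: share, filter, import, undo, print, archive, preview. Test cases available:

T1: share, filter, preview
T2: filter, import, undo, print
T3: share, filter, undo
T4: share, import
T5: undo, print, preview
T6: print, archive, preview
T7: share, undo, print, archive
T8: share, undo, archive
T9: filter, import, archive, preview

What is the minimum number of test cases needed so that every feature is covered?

T7, T9 together cover {share, filter, import, undo, print, archive, preview} — every feature.
No single test case contains all 7 features, so 2 is optimal.

2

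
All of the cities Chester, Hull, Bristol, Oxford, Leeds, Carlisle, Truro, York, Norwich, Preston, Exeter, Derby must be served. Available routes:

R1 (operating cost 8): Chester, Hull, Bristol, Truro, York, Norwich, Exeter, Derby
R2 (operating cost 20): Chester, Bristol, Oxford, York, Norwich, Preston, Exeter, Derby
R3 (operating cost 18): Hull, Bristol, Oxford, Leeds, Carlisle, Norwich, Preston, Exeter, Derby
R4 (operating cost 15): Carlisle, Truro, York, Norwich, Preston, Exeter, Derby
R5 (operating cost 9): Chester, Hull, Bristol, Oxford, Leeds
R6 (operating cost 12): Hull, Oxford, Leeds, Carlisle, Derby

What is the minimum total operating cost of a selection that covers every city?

24

R4, R5 cover every city at operating cost 15 + 9 = 24.
Any cover uses at least 2 routes; among all covering selections none totals below 24.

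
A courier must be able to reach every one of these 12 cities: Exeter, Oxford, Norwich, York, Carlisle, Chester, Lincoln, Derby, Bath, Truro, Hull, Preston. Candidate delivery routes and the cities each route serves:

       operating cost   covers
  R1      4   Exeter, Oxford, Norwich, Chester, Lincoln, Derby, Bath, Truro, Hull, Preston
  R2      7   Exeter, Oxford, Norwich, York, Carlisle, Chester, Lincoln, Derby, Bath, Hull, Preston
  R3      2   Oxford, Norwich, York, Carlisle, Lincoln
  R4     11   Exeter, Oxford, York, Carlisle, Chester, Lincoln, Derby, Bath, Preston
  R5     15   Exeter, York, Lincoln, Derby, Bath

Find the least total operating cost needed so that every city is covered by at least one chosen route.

R1, R3 cover every city at operating cost 4 + 2 = 6.
Any cover uses at least 2 routes; among all covering selections none totals below 6.

6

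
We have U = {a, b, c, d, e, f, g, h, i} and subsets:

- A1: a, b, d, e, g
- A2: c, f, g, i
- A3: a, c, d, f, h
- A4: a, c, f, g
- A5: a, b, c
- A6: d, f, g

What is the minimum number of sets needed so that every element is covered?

A1, A2, A3 together cover {a, b, c, d, e, f, g, h, i} — every element.
No 2 of the 6 sets cover everything (all 15 pairs fall short), so 3 is minimum.

3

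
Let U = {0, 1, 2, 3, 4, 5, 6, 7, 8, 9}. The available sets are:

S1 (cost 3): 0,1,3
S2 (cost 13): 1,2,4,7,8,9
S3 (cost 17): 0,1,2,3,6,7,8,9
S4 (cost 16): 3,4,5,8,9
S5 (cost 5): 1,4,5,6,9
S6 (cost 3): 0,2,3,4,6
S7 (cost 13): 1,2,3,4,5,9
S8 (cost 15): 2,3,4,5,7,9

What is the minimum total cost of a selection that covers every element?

S1, S2, S5 cover every element at cost 3 + 13 + 5 = 21.
Any cover uses at least 2 sets; among all covering selections none totals below 21.

21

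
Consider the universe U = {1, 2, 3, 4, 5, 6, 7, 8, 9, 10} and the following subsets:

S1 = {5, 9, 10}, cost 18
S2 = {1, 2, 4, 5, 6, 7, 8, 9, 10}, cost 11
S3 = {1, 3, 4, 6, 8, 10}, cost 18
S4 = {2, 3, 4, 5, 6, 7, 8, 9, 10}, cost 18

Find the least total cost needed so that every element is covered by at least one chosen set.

S2, S3 cover every element at cost 11 + 18 = 29.
Any cover uses at least 2 sets; among all covering selections none totals below 29.

29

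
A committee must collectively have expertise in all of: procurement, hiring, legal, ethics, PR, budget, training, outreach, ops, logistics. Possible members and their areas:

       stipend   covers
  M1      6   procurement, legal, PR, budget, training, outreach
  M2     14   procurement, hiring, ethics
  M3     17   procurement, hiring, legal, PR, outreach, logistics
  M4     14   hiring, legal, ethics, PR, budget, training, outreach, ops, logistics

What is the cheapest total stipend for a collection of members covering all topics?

M1, M4 cover every topic at stipend 6 + 14 = 20.
Any cover uses at least 2 members; among all covering selections none totals below 20.

20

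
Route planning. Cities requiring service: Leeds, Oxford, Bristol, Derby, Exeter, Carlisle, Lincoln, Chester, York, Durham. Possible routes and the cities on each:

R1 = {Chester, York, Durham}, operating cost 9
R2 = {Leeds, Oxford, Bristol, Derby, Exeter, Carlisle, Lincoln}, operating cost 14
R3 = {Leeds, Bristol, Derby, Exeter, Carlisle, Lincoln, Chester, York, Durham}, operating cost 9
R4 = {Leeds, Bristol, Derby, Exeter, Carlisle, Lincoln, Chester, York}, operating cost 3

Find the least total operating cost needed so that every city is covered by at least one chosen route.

R1, R2 cover every city at operating cost 9 + 14 = 23.
Any cover uses at least 2 routes; among all covering selections none totals below 23.

23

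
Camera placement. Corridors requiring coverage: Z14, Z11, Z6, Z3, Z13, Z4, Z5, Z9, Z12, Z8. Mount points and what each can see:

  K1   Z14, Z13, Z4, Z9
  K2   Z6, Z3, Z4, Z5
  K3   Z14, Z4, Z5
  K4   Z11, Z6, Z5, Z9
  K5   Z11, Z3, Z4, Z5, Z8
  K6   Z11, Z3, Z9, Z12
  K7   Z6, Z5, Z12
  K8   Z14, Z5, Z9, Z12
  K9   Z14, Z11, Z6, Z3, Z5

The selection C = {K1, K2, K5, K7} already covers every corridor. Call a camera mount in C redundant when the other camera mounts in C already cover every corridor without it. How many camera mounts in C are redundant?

Drop K1: Z14, Z13, Z9 uncovered — not redundant.
Drop K2: the rest still cover every corridor — redundant.
Drop K5: Z11, Z8 uncovered — not redundant.
Drop K7: Z12 uncovered — not redundant.
1 redundant: K2.

1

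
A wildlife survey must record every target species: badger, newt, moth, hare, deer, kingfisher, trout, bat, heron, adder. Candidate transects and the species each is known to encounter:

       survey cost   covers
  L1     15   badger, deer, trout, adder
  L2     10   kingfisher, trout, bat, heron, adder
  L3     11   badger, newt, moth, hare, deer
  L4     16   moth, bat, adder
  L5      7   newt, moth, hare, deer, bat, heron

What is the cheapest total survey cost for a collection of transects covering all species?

L2, L3 cover every species at survey cost 10 + 11 = 21.
Any cover uses at least 2 transects; among all covering selections none totals below 21.

21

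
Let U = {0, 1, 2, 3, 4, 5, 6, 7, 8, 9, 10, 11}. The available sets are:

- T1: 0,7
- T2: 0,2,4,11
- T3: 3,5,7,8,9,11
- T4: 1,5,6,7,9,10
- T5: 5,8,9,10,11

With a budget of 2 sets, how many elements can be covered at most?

10

Choosing T2, T4 covers {0, 1, 2, 4, 5, 6, 7, 9, 10, 11} — 10 elements.
No choice of 2 sets does better; here 3, 8 are left uncovered.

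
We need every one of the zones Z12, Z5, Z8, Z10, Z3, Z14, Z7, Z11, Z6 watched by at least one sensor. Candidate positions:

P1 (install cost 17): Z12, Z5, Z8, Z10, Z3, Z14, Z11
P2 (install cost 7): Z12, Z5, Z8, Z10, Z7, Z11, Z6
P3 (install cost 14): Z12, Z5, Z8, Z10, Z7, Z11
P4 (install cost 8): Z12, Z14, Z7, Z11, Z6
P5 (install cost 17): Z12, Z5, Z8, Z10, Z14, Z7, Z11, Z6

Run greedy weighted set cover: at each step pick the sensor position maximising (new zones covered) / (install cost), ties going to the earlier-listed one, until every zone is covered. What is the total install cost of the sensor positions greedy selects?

Pick 1: P2 adds 7 new (Z12, Z5, Z8, Z10, Z7, Z11, Z6) at install cost 7 (ratio 7/7).
Pick 2: P4 adds 1 new (Z14) at install cost 8 (ratio 1/8).
Pick 3: P1 adds 1 new (Z3) at install cost 17 (ratio 1/17).
Greedy total install cost: 7 + 8 + 17 = 32. (The true optimum is 24, so greedy overshoots here.)

32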